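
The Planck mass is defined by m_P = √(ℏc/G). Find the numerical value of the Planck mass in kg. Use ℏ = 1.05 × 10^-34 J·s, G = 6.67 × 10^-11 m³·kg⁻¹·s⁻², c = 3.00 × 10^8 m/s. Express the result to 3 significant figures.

2.17 × 10^-8 kg

m_P = √(ℏc/G)
  = √(4.72 × 10^-16)
  = 2.17 × 10^-8 kg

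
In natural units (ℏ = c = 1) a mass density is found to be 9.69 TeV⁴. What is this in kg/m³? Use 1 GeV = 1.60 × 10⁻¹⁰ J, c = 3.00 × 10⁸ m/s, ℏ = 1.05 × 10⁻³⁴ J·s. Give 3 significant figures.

2.26 × 10³³ kg/m³

Mass density is [E]/(c²[L]³) = [E]⁴/(ℏ³c⁵).
1 GeV⁴ → 1/(ℏ³c⁵) × (1 GeV in J)⁴ = 2.33 × 10²⁰ kg/m³.
Convert the energy scale: 9.69 TeV⁴ = 9.69 × 10¹² GeV⁴.
Result: 9.69 × 10¹² × 2.33 × 10²⁰ = 2.26 × 10³³ kg/m³.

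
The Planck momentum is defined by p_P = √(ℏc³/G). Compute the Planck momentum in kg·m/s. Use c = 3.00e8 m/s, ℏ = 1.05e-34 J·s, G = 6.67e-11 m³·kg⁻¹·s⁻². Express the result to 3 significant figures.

6.52 kg·m/s

p_P = √(ℏc³/G)
  = √(42.5)
  = 6.52 kg·m/s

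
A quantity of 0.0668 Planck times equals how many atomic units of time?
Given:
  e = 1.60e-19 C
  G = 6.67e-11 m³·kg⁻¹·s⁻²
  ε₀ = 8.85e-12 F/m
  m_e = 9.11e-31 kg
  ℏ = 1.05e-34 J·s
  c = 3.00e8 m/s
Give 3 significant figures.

Planck time: t_P = √(ℏG/c⁵) = 5.37e-44 s
atomic unit of time: τ_au = (4πε₀)²ℏ³/(m_e e⁴) = 2.40e-17 s
0.0668 × 5.37e-44 / 2.40e-17 = 1.50e-28

1.50e-28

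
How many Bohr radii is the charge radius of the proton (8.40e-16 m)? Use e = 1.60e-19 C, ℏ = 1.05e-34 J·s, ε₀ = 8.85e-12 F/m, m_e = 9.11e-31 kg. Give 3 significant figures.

1.60e-5

Bohr radius: a₀ = 4πε₀ℏ²/(m_e e²) = 5.26e-11 m.
8.40e-16 / 5.26e-11 = 1.60e-5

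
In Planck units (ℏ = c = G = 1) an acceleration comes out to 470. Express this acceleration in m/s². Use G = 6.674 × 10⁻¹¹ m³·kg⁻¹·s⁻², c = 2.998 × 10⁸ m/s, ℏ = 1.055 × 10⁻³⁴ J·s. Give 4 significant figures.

One Planck acceleration: a_P = √(c⁷/(ℏG)) = 5.560 × 10⁵¹ m/s².
470 × 5.560 × 10⁵¹ m/s² = 2.613 × 10⁵⁴ m/s²

2.613 × 10⁵⁴ m/s²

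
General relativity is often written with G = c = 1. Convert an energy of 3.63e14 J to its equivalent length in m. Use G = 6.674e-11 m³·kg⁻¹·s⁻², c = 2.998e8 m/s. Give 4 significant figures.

Energy → length via G/c⁴.
3.63e14 J × (G/c⁴) = 2.999e-30 m

2.999e-30 m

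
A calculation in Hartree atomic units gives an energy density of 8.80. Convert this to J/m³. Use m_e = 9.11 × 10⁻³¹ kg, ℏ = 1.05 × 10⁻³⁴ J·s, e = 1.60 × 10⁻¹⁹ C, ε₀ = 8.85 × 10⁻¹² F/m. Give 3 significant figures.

2.65 × 10¹⁴ J/m³

One atomic unit of energy density: u_au = E_h/a₀³ = m_e⁴e¹⁰/((4πε₀)⁵ℏ⁸) = 3.01 × 10¹³ J/m³.
8.80 × 3.01 × 10¹³ J/m³ = 2.65 × 10¹⁴ J/m³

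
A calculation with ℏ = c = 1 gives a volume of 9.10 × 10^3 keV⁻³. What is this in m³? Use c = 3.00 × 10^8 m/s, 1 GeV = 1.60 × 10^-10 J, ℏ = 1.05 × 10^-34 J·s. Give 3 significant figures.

Volume is [L]³ = [E]⁻³·(ℏc)³.
1 GeV⁻³ → (ℏc)³ × (1 GeV in J)⁻³ = 7.63 × 10^-48 m³.
Convert the energy scale: 9.10 × 10^3 keV⁻³ = 9.10 × 10^21 GeV⁻³.
Result: 9.10 × 10^21 × 7.63 × 10^-48 = 6.94 × 10^-26 m³.

6.94 × 10^-26 m³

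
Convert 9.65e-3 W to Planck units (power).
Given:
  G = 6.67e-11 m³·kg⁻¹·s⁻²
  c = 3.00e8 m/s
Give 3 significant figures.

2.65e-55

Planck power: P_P = c⁵/G = 3.64e52 W.
9.65e-3 / 3.64e52 = 2.65e-55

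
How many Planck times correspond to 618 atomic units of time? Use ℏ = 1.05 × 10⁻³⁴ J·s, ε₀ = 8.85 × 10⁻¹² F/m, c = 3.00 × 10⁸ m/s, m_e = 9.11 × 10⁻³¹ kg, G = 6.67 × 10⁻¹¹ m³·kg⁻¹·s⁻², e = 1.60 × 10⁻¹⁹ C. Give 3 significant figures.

atomic unit of time: τ_au = (4πε₀)²ℏ³/(m_e e⁴) = 2.40 × 10⁻¹⁷ s
Planck time: t_P = √(ℏG/c⁵) = 5.37 × 10⁻⁴⁴ s
618 × 2.40 × 10⁻¹⁷ / 5.37 × 10⁻⁴⁴ = 2.76 × 10²⁹

2.76 × 10²⁹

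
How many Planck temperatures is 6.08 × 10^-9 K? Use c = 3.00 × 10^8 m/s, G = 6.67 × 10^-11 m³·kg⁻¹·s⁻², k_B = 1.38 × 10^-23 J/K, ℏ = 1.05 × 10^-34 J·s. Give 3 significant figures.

4.29 × 10^-41

Planck temperature: T_P = √(ℏc⁵/G) / k_B = 1.42 × 10^32 K.
6.08 × 10^-9 / 1.42 × 10^32 = 4.29 × 10^-41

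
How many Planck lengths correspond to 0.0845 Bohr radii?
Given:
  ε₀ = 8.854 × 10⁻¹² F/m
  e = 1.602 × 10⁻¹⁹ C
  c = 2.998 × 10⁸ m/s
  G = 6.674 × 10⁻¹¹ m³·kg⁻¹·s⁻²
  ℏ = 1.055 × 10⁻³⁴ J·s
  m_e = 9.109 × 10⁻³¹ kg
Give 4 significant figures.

Bohr radius: a₀ = 4πε₀ℏ²/(m_e e²) = 5.297 × 10⁻¹¹ m
Planck length: ℓ_P = √(ℏG/c³) = 1.616 × 10⁻³⁵ m
0.0845 × 5.297 × 10⁻¹¹ / 1.616 × 10⁻³⁵ = 2.769 × 10²³

2.769 × 10²³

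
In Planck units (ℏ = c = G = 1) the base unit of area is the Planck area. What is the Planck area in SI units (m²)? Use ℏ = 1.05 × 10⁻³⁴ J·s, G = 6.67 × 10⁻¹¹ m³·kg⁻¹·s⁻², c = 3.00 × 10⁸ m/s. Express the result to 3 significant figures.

A_P = ℏG/c³
  = 7.00 × 10⁻⁴⁵ / 2.70 × 10²⁵
  = 2.59 × 10⁻⁷⁰ m²

2.59 × 10⁻⁷⁰ m²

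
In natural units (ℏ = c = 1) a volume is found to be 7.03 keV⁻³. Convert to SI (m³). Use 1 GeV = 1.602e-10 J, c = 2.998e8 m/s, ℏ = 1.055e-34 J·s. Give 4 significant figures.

Volume is [L]³ = [E]⁻³·(ℏc)³.
1 GeV⁻³ → (ℏc)³ × (1 GeV in J)⁻³ = 7.696e-48 m³.
Convert the energy scale: 7.03 keV⁻³ = 7.03e18 GeV⁻³.
Result: 7.03e18 × 7.696e-48 = 5.410e-29 m³.

5.410e-29 m³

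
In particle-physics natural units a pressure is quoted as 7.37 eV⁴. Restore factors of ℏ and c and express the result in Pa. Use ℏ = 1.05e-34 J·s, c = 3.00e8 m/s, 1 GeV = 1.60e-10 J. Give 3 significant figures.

Pressure is [E]/[L]³ = [E]⁴/(ℏc)³.
1 GeV⁴ → 1/(ℏc)³ × (1 GeV in J)⁴ = 2.10e37 Pa.
Convert the energy scale: 7.37 eV⁴ = 7.37e-36 GeV⁴.
Result: 7.37e-36 × 2.10e37 = 155 Pa.

155 Pa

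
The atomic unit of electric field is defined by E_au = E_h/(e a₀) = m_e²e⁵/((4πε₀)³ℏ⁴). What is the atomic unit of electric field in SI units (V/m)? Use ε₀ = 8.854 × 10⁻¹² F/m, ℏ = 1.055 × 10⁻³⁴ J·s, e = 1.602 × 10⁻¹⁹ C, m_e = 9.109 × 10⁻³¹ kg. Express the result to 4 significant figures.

E_au = E_h/(e a₀) = m_e²e⁵/((4πε₀)³ℏ⁴)
E_h = 4.354 × 10⁻¹⁸ J
a₀ = 5.297 × 10⁻¹¹ m
E_h/(e·a₀) = 5.131 × 10¹¹ V/m

5.131 × 10¹¹ V/m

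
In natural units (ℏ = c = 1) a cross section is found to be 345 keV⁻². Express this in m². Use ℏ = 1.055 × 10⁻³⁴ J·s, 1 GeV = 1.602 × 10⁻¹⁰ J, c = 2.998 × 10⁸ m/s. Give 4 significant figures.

1.345 × 10⁻¹⁷ m²

Area is [L]² = [E]⁻²·(ℏc)²; restore (ℏc)².
1 GeV⁻² → (ℏc)² × (1 GeV in J)⁻² = 3.898 × 10⁻³² m².
Convert the energy scale: 345 keV⁻² = 3.45 × 10¹⁴ GeV⁻².
Result: 3.45 × 10¹⁴ × 3.898 × 10⁻³² = 1.345 × 10⁻¹⁷ m².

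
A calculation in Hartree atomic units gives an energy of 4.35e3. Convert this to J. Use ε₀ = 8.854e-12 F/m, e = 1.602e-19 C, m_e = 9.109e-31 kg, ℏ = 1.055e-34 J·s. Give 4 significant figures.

1.894e-14 J

One hartree: E_h = m_e e⁴/(4πε₀ℏ)² = 4.354e-18 J.
4.35e3 × 4.354e-18 J = 1.894e-14 J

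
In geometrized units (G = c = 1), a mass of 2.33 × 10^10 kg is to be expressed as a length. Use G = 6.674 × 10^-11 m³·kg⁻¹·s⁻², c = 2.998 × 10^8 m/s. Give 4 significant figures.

In G = c = 1 units mass has dimensions of length; the conversion factor is G/c².
2.33 × 10^10 kg × (G/c²) = 1.730 × 10^-17 m

1.730 × 10^-17 m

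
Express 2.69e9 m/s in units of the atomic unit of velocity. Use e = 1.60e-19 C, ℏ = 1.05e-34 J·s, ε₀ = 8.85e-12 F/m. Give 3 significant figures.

atomic unit of velocity: v_au = e²/(4πε₀ℏ) = 2.19e6 m/s.
2.69e9 / 2.19e6 = 1.23e3

1.23e3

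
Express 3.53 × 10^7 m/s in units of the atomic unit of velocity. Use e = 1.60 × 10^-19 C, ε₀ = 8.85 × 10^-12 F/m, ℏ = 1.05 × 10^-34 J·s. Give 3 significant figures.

16.1

atomic unit of velocity: v_au = e²/(4πε₀ℏ) = 2.19 × 10^6 m/s.
3.53 × 10^7 / 2.19 × 10^6 = 16.1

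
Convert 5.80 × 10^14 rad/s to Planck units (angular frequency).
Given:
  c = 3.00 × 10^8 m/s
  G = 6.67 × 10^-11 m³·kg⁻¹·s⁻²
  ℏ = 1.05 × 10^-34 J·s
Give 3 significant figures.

Planck angular frequency: ω_P = √(c⁵/(ℏG)) = 1.86 × 10^43 rad/s.
5.80 × 10^14 / 1.86 × 10^43 = 3.11 × 10^-29

3.11 × 10^-29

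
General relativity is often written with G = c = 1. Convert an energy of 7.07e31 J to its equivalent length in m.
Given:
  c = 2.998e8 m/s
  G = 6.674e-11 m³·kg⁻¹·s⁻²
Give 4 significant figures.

5.841e-13 m

Energy → length via G/c⁴.
7.07e31 J × (G/c⁴) = 5.841e-13 m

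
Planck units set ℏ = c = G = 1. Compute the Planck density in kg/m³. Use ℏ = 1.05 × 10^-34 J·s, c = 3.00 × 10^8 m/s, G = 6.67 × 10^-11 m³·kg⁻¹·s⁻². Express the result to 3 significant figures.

5.20 × 10^96 kg/m³

The unique combination of the constants set to 1 with dimensions of density is ρ_P = c⁵/(ℏG²).
  = 2.43 × 10^42 / 4.67 × 10^-55
  = 5.20 × 10^96 kg/m³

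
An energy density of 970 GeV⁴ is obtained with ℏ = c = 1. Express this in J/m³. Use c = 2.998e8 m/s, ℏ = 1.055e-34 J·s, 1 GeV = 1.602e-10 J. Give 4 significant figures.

2.019e40 J/m³

[E]/[L]³ = [E]⁴/(ℏc)³; restore (ℏc)⁻³.
1 GeV⁴ → 1/(ℏc)³ × (1 GeV in J)⁴ = 2.082e37 J/m³.
Result: 970 × 2.082e37 = 2.019e40 J/m³.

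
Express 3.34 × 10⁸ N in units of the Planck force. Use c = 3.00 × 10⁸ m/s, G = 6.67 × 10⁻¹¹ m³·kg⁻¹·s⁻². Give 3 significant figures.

2.75 × 10⁻³⁶

Planck force: F_P = c⁴/G = 1.21 × 10⁴⁴ N.
3.34 × 10⁸ / 1.21 × 10⁴⁴ = 2.75 × 10⁻³⁶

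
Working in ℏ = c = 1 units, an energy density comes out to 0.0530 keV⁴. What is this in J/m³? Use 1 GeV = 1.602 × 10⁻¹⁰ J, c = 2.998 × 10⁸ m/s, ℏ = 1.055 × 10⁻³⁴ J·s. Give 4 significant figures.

1.103 × 10¹² J/m³

[E]/[L]³ = [E]⁴/(ℏc)³; restore (ℏc)⁻³.
1 GeV⁴ → 1/(ℏc)³ × (1 GeV in J)⁴ = 2.082 × 10³⁷ J/m³.
Convert the energy scale: 0.0530 keV⁴ = 5.30 × 10⁻²⁶ GeV⁴.
Result: 5.30 × 10⁻²⁶ × 2.082 × 10³⁷ = 1.103 × 10¹² J/m³.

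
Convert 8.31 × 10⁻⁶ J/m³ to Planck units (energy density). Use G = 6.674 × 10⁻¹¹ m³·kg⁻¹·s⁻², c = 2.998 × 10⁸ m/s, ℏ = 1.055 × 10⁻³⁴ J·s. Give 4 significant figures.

1.794 × 10⁻¹¹⁹

Planck energy density: u_P = c⁷/(ℏG²) = 4.632 × 10¹¹³ J/m³.
8.31 × 10⁻⁶ / 4.632 × 10¹¹³ = 1.794 × 10⁻¹¹⁹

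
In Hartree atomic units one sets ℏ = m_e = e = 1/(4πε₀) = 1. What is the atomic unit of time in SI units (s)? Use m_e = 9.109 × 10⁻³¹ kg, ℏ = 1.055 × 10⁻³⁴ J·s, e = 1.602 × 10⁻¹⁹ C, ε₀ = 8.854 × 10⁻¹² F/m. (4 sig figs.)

τ_au = (4πε₀)²ℏ³/(m_e e⁴)
E_h = 4.354 × 10⁻¹⁸ J
ℏ/E_h = 2.423 × 10⁻¹⁷ s

2.423 × 10⁻¹⁷ s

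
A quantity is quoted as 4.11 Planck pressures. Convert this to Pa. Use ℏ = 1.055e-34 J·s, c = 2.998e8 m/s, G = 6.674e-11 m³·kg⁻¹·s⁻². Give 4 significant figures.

One Planck pressure: p_P = c⁷/(ℏG²) = 4.632e113 Pa.
4.11 × 4.632e113 Pa = 1.904e114 Pa

1.904e114 Pa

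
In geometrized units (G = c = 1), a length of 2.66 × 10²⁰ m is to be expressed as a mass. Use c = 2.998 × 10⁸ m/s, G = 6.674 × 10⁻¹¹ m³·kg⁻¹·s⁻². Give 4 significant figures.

Length → mass via c²/G.
2.66 × 10²⁰ m × (c²/G) = 3.582 × 10⁴⁷ kg

3.582 × 10⁴⁷ kg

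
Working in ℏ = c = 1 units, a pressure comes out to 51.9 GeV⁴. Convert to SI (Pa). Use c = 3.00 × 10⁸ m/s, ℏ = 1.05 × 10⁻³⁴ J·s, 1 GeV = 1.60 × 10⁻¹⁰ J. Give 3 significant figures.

1.09 × 10³⁹ Pa

Pressure is [E]/[L]³ = [E]⁴/(ℏc)³.
1 GeV⁴ → 1/(ℏc)³ × (1 GeV in J)⁴ = 2.10 × 10³⁷ Pa.
Result: 51.9 × 2.10 × 10³⁷ = 1.09 × 10³⁹ Pa.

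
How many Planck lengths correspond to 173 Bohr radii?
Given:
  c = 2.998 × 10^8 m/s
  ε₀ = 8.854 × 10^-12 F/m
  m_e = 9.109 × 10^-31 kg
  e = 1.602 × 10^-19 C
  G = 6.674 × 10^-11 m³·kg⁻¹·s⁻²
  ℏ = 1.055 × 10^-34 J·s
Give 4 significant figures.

5.669 × 10^26

Bohr radius: a₀ = 4πε₀ℏ²/(m_e e²) = 5.297 × 10^-11 m
Planck length: ℓ_P = √(ℏG/c³) = 1.616 × 10^-35 m
173 × 5.297 × 10^-11 / 1.616 × 10^-35 = 5.669 × 10^26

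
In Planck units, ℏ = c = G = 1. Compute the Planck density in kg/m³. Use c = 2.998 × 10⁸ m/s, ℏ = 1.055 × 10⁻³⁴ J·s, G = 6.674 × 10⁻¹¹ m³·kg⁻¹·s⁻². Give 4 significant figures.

Dimensional analysis gives ρ_P = c⁵/(ℏG²).
  = 2.422 × 10⁴² / 4.699 × 10⁻⁵⁵
  = 5.154 × 10⁹⁶ kg/m³

5.154 × 10⁹⁶ kg/m³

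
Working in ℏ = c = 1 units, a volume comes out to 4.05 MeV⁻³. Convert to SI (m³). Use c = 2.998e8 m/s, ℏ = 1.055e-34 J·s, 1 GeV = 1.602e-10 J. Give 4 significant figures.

Volume is [L]³ = [E]⁻³·(ℏc)³.
1 GeV⁻³ → (ℏc)³ × (1 GeV in J)⁻³ = 7.696e-48 m³.
Convert the energy scale: 4.05 MeV⁻³ = 4.05e9 GeV⁻³.
Result: 4.05e9 × 7.696e-48 = 3.117e-38 m³.

3.117e-38 m³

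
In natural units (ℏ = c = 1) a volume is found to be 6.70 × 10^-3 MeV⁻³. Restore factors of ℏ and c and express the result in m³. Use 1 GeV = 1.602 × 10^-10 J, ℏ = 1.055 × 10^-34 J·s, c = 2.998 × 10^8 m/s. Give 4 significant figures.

5.156 × 10^-41 m³

Volume is [L]³ = [E]⁻³·(ℏc)³.
1 GeV⁻³ → (ℏc)³ × (1 GeV in J)⁻³ = 7.696 × 10^-48 m³.
Convert the energy scale: 6.70 × 10^-3 MeV⁻³ = 6.70 × 10^6 GeV⁻³.
Result: 6.70 × 10^6 × 7.696 × 10^-48 = 5.156 × 10^-41 m³.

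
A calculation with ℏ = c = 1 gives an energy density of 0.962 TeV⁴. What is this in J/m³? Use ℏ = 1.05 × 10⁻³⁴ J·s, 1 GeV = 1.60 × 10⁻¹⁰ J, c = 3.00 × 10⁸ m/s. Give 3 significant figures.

[E]/[L]³ = [E]⁴/(ℏc)³; restore (ℏc)⁻³.
1 GeV⁴ → 1/(ℏc)³ × (1 GeV in J)⁴ = 2.10 × 10³⁷ J/m³.
Convert the energy scale: 0.962 TeV⁴ = 9.62 × 10¹¹ GeV⁴.
Result: 9.62 × 10¹¹ × 2.10 × 10³⁷ = 2.02 × 10⁴⁹ J/m³.

2.02 × 10⁴⁹ J/m³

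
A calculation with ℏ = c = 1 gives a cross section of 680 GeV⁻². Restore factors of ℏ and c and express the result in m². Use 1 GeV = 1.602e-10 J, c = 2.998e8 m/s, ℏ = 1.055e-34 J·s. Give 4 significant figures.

Area is [L]² = [E]⁻²·(ℏc)²; restore (ℏc)².
1 GeV⁻² → (ℏc)² × (1 GeV in J)⁻² = 3.898e-32 m².
Result: 680 × 3.898e-32 = 2.651e-29 m².

2.651e-29 m²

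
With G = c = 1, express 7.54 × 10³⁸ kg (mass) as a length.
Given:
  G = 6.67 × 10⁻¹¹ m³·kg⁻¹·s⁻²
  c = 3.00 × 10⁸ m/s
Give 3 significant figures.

5.59 × 10¹¹ m

In G = c = 1 units mass has dimensions of length; the conversion factor is G/c².
7.54 × 10³⁸ kg × (G/c²) = 5.59 × 10¹¹ m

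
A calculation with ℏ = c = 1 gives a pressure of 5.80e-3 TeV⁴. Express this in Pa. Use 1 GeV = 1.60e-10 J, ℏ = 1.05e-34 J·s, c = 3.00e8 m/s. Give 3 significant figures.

1.22e47 Pa

Pressure is [E]/[L]³ = [E]⁴/(ℏc)³.
1 GeV⁴ → 1/(ℏc)³ × (1 GeV in J)⁴ = 2.10e37 Pa.
Convert the energy scale: 5.80e-3 TeV⁴ = 5.80e9 GeV⁴.
Result: 5.80e9 × 2.10e37 = 1.22e47 Pa.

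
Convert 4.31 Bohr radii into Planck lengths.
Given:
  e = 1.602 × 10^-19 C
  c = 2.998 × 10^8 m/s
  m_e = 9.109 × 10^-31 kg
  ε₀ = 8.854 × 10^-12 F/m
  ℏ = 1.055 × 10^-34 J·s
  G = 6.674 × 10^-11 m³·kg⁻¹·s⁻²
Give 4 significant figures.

1.412 × 10^25

Bohr radius: a₀ = 4πε₀ℏ²/(m_e e²) = 5.297 × 10^-11 m
Planck length: ℓ_P = √(ℏG/c³) = 1.616 × 10^-35 m
4.31 × 5.297 × 10^-11 / 1.616 × 10^-35 = 1.412 × 10^25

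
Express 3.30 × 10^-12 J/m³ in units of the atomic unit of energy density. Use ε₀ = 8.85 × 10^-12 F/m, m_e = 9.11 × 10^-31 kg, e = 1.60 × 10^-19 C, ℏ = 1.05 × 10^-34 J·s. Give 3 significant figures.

1.10 × 10^-25

atomic unit of energy density: u_au = E_h/a₀³ = m_e⁴e¹⁰/((4πε₀)⁵ℏ⁸) = 3.01 × 10^13 J/m³.
3.30 × 10^-12 / 3.01 × 10^13 = 1.10 × 10^-25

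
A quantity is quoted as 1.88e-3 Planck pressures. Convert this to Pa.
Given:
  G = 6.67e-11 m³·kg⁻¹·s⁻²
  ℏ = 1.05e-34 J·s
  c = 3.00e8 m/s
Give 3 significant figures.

8.80e110 Pa

One Planck pressure: p_P = c⁷/(ℏG²) = 4.68e113 Pa.
1.88e-3 × 4.68e113 Pa = 8.80e110 Pa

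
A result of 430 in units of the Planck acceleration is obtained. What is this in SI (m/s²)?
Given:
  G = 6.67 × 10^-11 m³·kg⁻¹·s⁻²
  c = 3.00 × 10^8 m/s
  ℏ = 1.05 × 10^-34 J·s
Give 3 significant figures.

2.40 × 10^54 m/s²

One Planck acceleration: a_P = √(c⁷/(ℏG)) = 5.59 × 10^51 m/s².
430 × 5.59 × 10^51 m/s² = 2.40 × 10^54 m/s²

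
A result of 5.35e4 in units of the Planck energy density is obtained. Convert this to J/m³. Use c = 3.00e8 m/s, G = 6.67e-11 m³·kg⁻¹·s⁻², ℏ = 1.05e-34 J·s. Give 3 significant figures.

2.50e118 J/m³

One Planck energy density: u_P = c⁷/(ℏG²) = 4.68e113 J/m³.
5.35e4 × 4.68e113 J/m³ = 2.50e118 J/m³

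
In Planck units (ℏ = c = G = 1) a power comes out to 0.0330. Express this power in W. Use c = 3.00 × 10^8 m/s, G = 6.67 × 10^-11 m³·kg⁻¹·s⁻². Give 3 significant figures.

One Planck power: P_P = c⁵/G = 3.64 × 10^52 W.
0.0330 × 3.64 × 10^52 W = 1.20 × 10^51 W

1.20 × 10^51 W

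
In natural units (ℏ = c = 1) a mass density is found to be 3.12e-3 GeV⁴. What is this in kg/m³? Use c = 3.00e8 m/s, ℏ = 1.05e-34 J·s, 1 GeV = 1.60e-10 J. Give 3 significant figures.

Mass density is [E]/(c²[L]³) = [E]⁴/(ℏ³c⁵).
1 GeV⁴ → 1/(ℏ³c⁵) × (1 GeV in J)⁴ = 2.33e20 kg/m³.
Result: 3.12e-3 × 2.33e20 = 7.27e17 kg/m³.

7.27e17 kg/m³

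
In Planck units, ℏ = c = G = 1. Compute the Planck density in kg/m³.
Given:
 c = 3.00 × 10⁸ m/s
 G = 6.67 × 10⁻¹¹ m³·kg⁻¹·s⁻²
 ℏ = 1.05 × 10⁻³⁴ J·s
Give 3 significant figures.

5.20 × 10⁹⁶ kg/m³

The unique combination of the constants set to 1 with dimensions of density is ρ_P = c⁵/(ℏG²).
  = 2.43 × 10⁴² / 4.67 × 10⁻⁵⁵
  = 5.20 × 10⁹⁶ kg/m³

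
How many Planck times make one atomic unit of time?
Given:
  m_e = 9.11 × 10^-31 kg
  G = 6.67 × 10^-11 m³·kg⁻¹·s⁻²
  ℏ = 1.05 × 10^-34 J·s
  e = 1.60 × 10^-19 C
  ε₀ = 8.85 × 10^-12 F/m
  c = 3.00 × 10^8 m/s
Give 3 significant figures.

atomic unit of time: τ_au = (4πε₀)²ℏ³/(m_e e⁴) = 2.40 × 10^-17 s
Planck time: t_P = √(ℏG/c⁵) = 5.37 × 10^-44 s
ratio = 2.40 × 10^-17 / 5.37 × 10^-44 = 4.47 × 10^26

4.47 × 10^26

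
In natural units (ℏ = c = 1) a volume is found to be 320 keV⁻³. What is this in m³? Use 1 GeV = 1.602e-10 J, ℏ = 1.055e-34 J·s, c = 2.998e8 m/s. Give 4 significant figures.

2.463e-27 m³

Volume is [L]³ = [E]⁻³·(ℏc)³.
1 GeV⁻³ → (ℏc)³ × (1 GeV in J)⁻³ = 7.696e-48 m³.
Convert the energy scale: 320 keV⁻³ = 3.20e20 GeV⁻³.
Result: 3.20e20 × 7.696e-48 = 2.463e-27 m³.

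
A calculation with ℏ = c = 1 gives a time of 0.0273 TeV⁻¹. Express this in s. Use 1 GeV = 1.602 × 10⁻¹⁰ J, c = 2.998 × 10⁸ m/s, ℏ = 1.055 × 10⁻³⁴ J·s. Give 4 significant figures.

1.798 × 10⁻²⁹ s

A time is [E]⁻¹ in ℏ=c=1; restore one factor of ℏ.
1 GeV⁻¹ → ℏ × (1 GeV in J)⁻¹ = 6.586 × 10⁻²⁵ s.
Convert the energy scale: 0.0273 TeV⁻¹ = 2.73 × 10⁻⁵ GeV⁻¹.
Result: 2.73 × 10⁻⁵ × 6.586 × 10⁻²⁵ = 1.798 × 10⁻²⁹ s.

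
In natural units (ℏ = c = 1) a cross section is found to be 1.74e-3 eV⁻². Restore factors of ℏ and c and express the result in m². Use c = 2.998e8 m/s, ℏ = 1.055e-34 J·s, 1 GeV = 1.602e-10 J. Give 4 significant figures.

Area is [L]² = [E]⁻²·(ℏc)²; restore (ℏc)².
1 GeV⁻² → (ℏc)² × (1 GeV in J)⁻² = 3.898e-32 m².
Convert the energy scale: 1.74e-3 eV⁻² = 1.74e15 GeV⁻².
Result: 1.74e15 × 3.898e-32 = 6.783e-17 m².

6.783e-17 m²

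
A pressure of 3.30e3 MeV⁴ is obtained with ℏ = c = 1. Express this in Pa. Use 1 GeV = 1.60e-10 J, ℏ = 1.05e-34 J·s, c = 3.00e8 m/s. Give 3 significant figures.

6.92e28 Pa

Pressure is [E]/[L]³ = [E]⁴/(ℏc)³.
1 GeV⁴ → 1/(ℏc)³ × (1 GeV in J)⁴ = 2.10e37 Pa.
Convert the energy scale: 3.30e3 MeV⁴ = 3.30e-9 GeV⁴.
Result: 3.30e-9 × 2.10e37 = 6.92e28 Pa.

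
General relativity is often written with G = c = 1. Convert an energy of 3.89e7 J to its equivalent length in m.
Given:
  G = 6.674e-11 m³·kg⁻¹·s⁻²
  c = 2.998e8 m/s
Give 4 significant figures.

Energy → length via G/c⁴.
3.89e7 J × (G/c⁴) = 3.214e-37 m

3.214e-37 m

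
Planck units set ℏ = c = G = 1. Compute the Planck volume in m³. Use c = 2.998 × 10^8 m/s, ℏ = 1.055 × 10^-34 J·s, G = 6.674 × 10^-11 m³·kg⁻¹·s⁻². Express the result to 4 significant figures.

From ℏ = c = G = 1 the volume scale is V_P = (ℏG/c³)^(3/2).
  = √(1.784 × 10^-209)
  = 4.224 × 10^-105 m³

4.224 × 10^-105 m³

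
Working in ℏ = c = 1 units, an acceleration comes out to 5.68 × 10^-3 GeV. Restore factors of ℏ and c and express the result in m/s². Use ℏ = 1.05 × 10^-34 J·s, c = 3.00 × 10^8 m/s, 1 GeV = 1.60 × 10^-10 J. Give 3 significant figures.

Acceleration is [L]/[T]² = c·[E]/ℏ.
1 GeV → c/ℏ × (1 GeV in J) = 4.57 × 10^32 m/s².
Result: 5.68 × 10^-3 × 4.57 × 10^32 = 2.60 × 10^30 m/s².

2.60 × 10^30 m/s²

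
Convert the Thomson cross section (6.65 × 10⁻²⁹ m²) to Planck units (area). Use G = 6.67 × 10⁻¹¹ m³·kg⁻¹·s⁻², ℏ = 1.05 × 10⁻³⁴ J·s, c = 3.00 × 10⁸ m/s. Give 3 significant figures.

Planck area: A_P = ℏG/c³ = 2.59 × 10⁻⁷⁰ m².
6.65 × 10⁻²⁹ / 2.59 × 10⁻⁷⁰ = 2.56 × 10⁴¹

2.56 × 10⁴¹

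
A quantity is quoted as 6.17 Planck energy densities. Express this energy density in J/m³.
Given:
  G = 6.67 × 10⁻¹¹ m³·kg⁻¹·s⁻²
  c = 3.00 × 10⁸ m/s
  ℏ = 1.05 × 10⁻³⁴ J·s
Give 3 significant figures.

One Planck energy density: u_P = c⁷/(ℏG²) = 4.68 × 10¹¹³ J/m³.
6.17 × 4.68 × 10¹¹³ J/m³ = 2.89 × 10¹¹⁴ J/m³

2.89 × 10¹¹⁴ J/m³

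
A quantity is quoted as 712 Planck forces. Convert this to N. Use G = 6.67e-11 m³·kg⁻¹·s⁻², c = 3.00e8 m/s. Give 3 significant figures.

8.65e46 N

One Planck force: F_P = c⁴/G = 1.21e44 N.
712 × 1.21e44 N = 8.65e46 N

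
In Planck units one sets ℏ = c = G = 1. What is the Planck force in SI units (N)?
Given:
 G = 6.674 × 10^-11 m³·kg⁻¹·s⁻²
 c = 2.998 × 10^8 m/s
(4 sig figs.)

1.210 × 10^44 N

F_P = c⁴/G
  = 8.078 × 10^33 / 6.674 × 10^-11
  = 1.210 × 10^44 N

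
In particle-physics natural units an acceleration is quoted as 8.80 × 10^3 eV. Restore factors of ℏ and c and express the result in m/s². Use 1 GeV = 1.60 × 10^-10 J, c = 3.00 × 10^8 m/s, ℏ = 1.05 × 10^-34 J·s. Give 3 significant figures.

Acceleration is [L]/[T]² = c·[E]/ℏ.
1 GeV → c/ℏ × (1 GeV in J) = 4.57 × 10^32 m/s².
Convert the energy scale: 8.80 × 10^3 eV = 8.80 × 10^-6 GeV.
Result: 8.80 × 10^-6 × 4.57 × 10^32 = 4.02 × 10^27 m/s².

4.02 × 10^27 m/s²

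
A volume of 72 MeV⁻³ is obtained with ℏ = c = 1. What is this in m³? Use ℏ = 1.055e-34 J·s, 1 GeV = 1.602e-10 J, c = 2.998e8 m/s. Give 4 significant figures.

5.541e-37 m³

Volume is [L]³ = [E]⁻³·(ℏc)³.
1 GeV⁻³ → (ℏc)³ × (1 GeV in J)⁻³ = 7.696e-48 m³.
Convert the energy scale: 72 MeV⁻³ = 7.20e10 GeV⁻³.
Result: 7.20e10 × 7.696e-48 = 5.541e-37 m³.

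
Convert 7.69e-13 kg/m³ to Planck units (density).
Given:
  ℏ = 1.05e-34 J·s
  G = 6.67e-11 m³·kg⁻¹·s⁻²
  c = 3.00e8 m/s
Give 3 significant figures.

1.48e-109

Planck density: ρ_P = c⁵/(ℏG²) = 5.20e96 kg/m³.
7.69e-13 / 5.20e96 = 1.48e-109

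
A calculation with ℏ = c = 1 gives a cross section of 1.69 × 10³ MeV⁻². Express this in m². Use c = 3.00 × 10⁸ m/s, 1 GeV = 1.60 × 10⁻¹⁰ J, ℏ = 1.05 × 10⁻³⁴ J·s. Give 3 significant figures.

6.55 × 10⁻²³ m²

Area is [L]² = [E]⁻²·(ℏc)²; restore (ℏc)².
1 GeV⁻² → (ℏc)² × (1 GeV in J)⁻² = 3.88 × 10⁻³² m².
Convert the energy scale: 1.69 × 10³ MeV⁻² = 1.69 × 10⁹ GeV⁻².
Result: 1.69 × 10⁹ × 3.88 × 10⁻³² = 6.55 × 10⁻²³ m².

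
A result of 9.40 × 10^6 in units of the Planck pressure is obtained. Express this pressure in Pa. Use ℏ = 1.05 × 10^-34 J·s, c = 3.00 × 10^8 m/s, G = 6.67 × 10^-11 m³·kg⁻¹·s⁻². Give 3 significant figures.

4.40 × 10^120 Pa

One Planck pressure: p_P = c⁷/(ℏG²) = 4.68 × 10^113 Pa.
9.40 × 10^6 × 4.68 × 10^113 Pa = 4.40 × 10^120 Pa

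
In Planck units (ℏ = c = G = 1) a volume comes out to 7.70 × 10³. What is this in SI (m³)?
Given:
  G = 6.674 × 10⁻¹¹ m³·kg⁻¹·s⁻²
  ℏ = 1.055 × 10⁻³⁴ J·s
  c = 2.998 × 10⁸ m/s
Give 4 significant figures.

One Planck volume: V_P = (ℏG/c³)^(3/2) = 4.224 × 10⁻¹⁰⁵ m³.
7.70 × 10³ × 4.224 × 10⁻¹⁰⁵ m³ = 3.252 × 10⁻¹⁰¹ m³

3.252 × 10⁻¹⁰¹ m³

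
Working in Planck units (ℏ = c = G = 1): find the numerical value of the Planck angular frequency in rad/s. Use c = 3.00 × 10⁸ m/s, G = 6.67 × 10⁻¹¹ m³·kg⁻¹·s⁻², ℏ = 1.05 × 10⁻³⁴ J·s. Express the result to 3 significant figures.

From ℏ = c = G = 1 the angular frequency scale is ω_P = √(c⁵/(ℏG)).
  = √(3.47 × 10⁸⁶)
  = 1.86 × 10⁴³ rad/s

1.86 × 10⁴³ rad/s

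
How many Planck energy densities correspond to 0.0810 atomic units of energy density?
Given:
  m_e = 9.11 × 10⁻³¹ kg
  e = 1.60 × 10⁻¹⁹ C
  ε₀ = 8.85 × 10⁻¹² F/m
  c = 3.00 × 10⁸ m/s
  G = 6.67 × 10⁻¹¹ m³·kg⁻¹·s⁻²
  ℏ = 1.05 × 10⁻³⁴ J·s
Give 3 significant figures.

5.21 × 10⁻¹⁰²

atomic unit of energy density: u_au = E_h/a₀³ = m_e⁴e¹⁰/((4πε₀)⁵ℏ⁸) = 3.01 × 10¹³ J/m³
Planck energy density: u_P = c⁷/(ℏG²) = 4.68 × 10¹¹³ J/m³
0.0810 × 3.01 × 10¹³ / 4.68 × 10¹¹³ = 5.21 × 10⁻¹⁰²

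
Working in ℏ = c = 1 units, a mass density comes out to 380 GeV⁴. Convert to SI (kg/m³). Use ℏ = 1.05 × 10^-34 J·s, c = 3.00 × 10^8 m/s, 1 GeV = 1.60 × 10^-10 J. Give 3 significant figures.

8.85 × 10^22 kg/m³

Mass density is [E]/(c²[L]³) = [E]⁴/(ℏ³c⁵).
1 GeV⁴ → 1/(ℏ³c⁵) × (1 GeV in J)⁴ = 2.33 × 10^20 kg/m³.
Result: 380 × 2.33 × 10^20 = 8.85 × 10^22 kg/m³.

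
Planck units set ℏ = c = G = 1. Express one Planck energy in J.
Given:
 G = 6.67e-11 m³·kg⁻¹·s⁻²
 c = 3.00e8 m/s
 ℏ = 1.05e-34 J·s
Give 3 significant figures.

From ℏ = c = G = 1 the energy scale is E_P = √(ℏc⁵/G).
  = √(3.83e18)
  = 1.96e9 J

1.96e9 J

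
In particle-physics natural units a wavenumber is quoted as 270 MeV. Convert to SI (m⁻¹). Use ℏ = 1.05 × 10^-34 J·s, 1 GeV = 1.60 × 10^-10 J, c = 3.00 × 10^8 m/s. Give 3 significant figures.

1.37 × 10^15 m⁻¹

Inverse length is [E]/(ℏc).
1 GeV → 1/(ℏc) × (1 GeV in J) = 5.08 × 10^15 m⁻¹.
Convert the energy scale: 270 MeV = 0.270 GeV.
Result: 0.270 × 5.08 × 10^15 = 1.37 × 10^15 m⁻¹.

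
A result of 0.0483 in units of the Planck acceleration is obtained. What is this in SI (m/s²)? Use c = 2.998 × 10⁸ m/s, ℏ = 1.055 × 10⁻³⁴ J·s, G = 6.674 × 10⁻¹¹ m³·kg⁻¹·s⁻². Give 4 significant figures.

One Planck acceleration: a_P = √(c⁷/(ℏG)) = 5.560 × 10⁵¹ m/s².
0.0483 × 5.560 × 10⁵¹ m/s² = 2.686 × 10⁵⁰ m/s²

2.686 × 10⁵⁰ m/s²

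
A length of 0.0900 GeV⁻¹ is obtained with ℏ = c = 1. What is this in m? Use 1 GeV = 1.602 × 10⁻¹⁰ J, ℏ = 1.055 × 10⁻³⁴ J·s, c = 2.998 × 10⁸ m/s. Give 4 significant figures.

1.777 × 10⁻¹⁷ m

A length is [E]⁻¹ in ℏ=c=1; restore one factor of ℏc.
1 GeV⁻¹ → ℏc × (1 GeV in J)⁻¹ = 1.974 × 10⁻¹⁶ m.
Result: 0.0900 × 1.974 × 10⁻¹⁶ = 1.777 × 10⁻¹⁷ m.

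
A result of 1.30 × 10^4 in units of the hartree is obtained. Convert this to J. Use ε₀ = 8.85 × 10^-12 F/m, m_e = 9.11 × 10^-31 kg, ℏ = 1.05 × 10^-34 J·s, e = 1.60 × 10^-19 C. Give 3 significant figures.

One hartree: E_h = m_e e⁴/(4πε₀ℏ)² = 4.38 × 10^-18 J.
1.30 × 10^4 × 4.38 × 10^-18 J = 5.69 × 10^-14 J

5.69 × 10^-14 J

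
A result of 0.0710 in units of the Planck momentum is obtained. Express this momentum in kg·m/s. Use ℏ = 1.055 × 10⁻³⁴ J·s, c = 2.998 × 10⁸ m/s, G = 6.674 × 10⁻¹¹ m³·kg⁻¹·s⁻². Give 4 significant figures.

0.4634 kg·m/s

One Planck momentum: p_P = √(ℏc³/G) = 6.527 kg·m/s.
0.0710 × 6.527 kg·m/s = 0.4634 kg·m/s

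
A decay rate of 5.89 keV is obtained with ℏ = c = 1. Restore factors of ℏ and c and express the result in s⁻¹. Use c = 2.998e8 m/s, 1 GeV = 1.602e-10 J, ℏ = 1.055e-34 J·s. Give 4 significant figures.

8.944e18 s⁻¹

A rate is [E]/ℏ; divide by ℏ.
1 GeV → 1/ℏ × (1 GeV in J) = 1.518e24 s⁻¹.
Convert the energy scale: 5.89 keV = 5.89e-6 GeV.
Result: 5.89e-6 × 1.518e24 = 8.944e18 s⁻¹.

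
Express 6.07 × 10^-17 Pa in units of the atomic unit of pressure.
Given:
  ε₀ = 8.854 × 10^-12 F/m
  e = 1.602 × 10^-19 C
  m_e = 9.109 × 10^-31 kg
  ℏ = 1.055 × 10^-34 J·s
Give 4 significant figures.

2.072 × 10^-30

atomic unit of pressure: P_au = E_h/a₀³ = m_e⁴e¹⁰/((4πε₀)⁵ℏ⁸) = 2.929 × 10^13 Pa.
6.07 × 10^-17 / 2.929 × 10^13 = 2.072 × 10^-30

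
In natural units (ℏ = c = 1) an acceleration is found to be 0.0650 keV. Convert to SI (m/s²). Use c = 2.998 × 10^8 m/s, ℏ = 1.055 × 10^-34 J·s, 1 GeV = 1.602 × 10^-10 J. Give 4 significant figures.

2.959 × 10^25 m/s²

Acceleration is [L]/[T]² = c·[E]/ℏ.
1 GeV → c/ℏ × (1 GeV in J) = 4.552 × 10^32 m/s².
Convert the energy scale: 0.0650 keV = 6.50 × 10^-8 GeV.
Result: 6.50 × 10^-8 × 4.552 × 10^32 = 2.959 × 10^25 m/s².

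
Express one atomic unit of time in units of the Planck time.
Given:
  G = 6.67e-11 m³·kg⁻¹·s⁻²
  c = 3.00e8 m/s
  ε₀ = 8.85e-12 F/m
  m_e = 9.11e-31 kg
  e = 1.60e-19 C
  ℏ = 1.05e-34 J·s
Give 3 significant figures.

4.47e26

atomic unit of time: τ_au = (4πε₀)²ℏ³/(m_e e⁴) = 2.40e-17 s
Planck time: t_P = √(ℏG/c⁵) = 5.37e-44 s
ratio = 2.40e-17 / 5.37e-44 = 4.47e26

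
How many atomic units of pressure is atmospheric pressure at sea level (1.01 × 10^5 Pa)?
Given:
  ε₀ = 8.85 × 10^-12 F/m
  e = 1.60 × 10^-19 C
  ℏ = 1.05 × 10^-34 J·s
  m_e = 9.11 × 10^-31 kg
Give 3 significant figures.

3.35 × 10^-9

atomic unit of pressure: P_au = E_h/a₀³ = m_e⁴e¹⁰/((4πε₀)⁵ℏ⁸) = 3.01 × 10^13 Pa.
1.01 × 10^5 / 3.01 × 10^13 = 3.35 × 10^-9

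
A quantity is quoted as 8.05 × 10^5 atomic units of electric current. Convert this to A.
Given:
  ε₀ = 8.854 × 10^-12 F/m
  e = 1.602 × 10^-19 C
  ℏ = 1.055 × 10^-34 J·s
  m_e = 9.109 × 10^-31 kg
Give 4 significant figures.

5.323 × 10^3 A

One atomic unit of electric current: I_au = e E_h/ℏ = m_e e⁵/((4πε₀)²ℏ³) = 6.612 × 10^-3 A.
8.05 × 10^5 × 6.612 × 10^-3 A = 5.323 × 10^3 A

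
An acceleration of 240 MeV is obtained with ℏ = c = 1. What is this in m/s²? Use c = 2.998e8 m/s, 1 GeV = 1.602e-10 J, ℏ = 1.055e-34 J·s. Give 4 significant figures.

Acceleration is [L]/[T]² = c·[E]/ℏ.
1 GeV → c/ℏ × (1 GeV in J) = 4.552e32 m/s².
Convert the energy scale: 240 MeV = 0.240 GeV.
Result: 0.240 × 4.552e32 = 1.093e32 m/s².

1.093e32 m/s²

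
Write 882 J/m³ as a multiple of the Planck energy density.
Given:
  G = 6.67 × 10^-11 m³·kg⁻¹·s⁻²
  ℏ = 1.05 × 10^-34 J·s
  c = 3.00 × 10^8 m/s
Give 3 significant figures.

1.88 × 10^-111

Planck energy density: u_P = c⁷/(ℏG²) = 4.68 × 10^113 J/m³.
882 / 4.68 × 10^113 = 1.88 × 10^-111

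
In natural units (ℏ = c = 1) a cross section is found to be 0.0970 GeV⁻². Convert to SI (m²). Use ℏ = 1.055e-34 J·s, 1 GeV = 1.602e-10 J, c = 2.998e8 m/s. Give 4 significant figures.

3.781e-33 m²

Area is [L]² = [E]⁻²·(ℏc)²; restore (ℏc)².
1 GeV⁻² → (ℏc)² × (1 GeV in J)⁻² = 3.898e-32 m².
Result: 0.0970 × 3.898e-32 = 3.781e-33 m².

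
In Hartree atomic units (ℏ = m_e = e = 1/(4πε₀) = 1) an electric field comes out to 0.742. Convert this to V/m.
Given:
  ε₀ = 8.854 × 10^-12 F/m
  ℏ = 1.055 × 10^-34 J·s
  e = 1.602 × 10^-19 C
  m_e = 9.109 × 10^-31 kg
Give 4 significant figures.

3.807 × 10^11 V/m

One atomic unit of electric field: E_au = E_h/(e a₀) = m_e²e⁵/((4πε₀)³ℏ⁴) = 5.131 × 10^11 V/m.
0.742 × 5.131 × 10^11 V/m = 3.807 × 10^11 V/m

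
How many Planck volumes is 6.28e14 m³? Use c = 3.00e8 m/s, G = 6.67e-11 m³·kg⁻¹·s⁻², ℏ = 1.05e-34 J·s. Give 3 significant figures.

1.50e119

Planck volume: V_P = (ℏG/c³)^(3/2) = 4.18e-105 m³.
6.28e14 / 4.18e-105 = 1.50e119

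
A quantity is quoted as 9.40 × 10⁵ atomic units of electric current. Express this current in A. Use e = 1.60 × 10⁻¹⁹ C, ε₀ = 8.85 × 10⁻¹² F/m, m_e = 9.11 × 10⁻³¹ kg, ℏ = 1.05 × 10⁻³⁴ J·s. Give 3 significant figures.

6.27 × 10³ A

One atomic unit of electric current: I_au = e E_h/ℏ = m_e e⁵/((4πε₀)²ℏ³) = 6.67 × 10⁻³ A.
9.40 × 10⁵ × 6.67 × 10⁻³ A = 6.27 × 10³ A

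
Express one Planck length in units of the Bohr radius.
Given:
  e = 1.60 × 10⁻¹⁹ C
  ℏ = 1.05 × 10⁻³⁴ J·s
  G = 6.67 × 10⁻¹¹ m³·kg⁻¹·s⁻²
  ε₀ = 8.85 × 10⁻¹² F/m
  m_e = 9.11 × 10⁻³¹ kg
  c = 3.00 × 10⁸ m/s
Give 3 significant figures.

3.06 × 10⁻²⁵

Planck length: ℓ_P = √(ℏG/c³) = 1.61 × 10⁻³⁵ m
Bohr radius: a₀ = 4πε₀ℏ²/(m_e e²) = 5.26 × 10⁻¹¹ m
ratio = 1.61 × 10⁻³⁵ / 5.26 × 10⁻¹¹ = 3.06 × 10⁻²⁵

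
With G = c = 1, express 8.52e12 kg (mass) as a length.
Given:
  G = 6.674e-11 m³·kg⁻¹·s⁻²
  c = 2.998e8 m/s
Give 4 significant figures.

6.326e-15 m

In G = c = 1 units mass has dimensions of length; the conversion factor is G/c².
8.52e12 kg × (G/c²) = 6.326e-15 m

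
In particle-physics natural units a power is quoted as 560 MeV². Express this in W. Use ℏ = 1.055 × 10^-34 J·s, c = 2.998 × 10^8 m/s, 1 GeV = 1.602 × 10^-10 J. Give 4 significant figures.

1.362 × 10^11 W

Power is [E]/[T] = [E]²/ℏ.
1 GeV² → 1/ℏ × (1 GeV in J)² = 2.433 × 10^14 W.
Convert the energy scale: 560 MeV² = 5.60 × 10^-4 GeV².
Result: 5.60 × 10^-4 × 2.433 × 10^14 = 1.362 × 10^11 W.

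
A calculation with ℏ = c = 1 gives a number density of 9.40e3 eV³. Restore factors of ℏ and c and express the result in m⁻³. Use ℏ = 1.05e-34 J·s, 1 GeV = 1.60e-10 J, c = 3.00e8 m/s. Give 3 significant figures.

1.23e24 m⁻³

Number density is [L]⁻³ = [E]³/(ℏc)³.
1 GeV³ → 1/(ℏc)³ × (1 GeV in J)³ = 1.31e47 m⁻³.
Convert the energy scale: 9.40e3 eV³ = 9.40e-24 GeV³.
Result: 9.40e-24 × 1.31e47 = 1.23e24 m⁻³.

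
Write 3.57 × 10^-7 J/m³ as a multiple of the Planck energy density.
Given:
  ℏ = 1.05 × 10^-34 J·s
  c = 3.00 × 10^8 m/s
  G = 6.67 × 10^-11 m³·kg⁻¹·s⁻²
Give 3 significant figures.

Planck energy density: u_P = c⁷/(ℏG²) = 4.68 × 10^113 J/m³.
3.57 × 10^-7 / 4.68 × 10^113 = 7.63 × 10^-121

7.63 × 10^-121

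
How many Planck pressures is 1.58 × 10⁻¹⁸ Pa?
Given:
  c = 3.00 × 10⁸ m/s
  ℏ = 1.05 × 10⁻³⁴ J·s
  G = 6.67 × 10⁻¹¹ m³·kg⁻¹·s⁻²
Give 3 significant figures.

Planck pressure: p_P = c⁷/(ℏG²) = 4.68 × 10¹¹³ Pa.
1.58 × 10⁻¹⁸ / 4.68 × 10¹¹³ = 3.37 × 10⁻¹³²

3.37 × 10⁻¹³²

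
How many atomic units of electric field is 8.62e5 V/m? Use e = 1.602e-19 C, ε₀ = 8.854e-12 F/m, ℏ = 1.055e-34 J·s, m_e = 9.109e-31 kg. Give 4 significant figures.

atomic unit of electric field: E_au = E_h/(e a₀) = m_e²e⁵/((4πε₀)³ℏ⁴) = 5.131e11 V/m.
8.62e5 / 5.131e11 = 1.680e-6

1.680e-6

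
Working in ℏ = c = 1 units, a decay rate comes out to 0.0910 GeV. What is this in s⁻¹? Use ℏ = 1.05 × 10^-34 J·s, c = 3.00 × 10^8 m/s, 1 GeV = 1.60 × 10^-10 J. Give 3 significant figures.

A rate is [E]/ℏ; divide by ℏ.
1 GeV → 1/ℏ × (1 GeV in J) = 1.52 × 10^24 s⁻¹.
Result: 0.0910 × 1.52 × 10^24 = 1.39 × 10^23 s⁻¹.

1.39 × 10^23 s⁻¹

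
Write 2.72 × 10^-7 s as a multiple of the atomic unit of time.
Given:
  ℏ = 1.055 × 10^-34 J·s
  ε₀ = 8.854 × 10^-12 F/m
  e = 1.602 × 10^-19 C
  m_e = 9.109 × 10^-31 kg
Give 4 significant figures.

atomic unit of time: τ_au = (4πε₀)²ℏ³/(m_e e⁴) = 2.423 × 10^-17 s.
2.72 × 10^-7 / 2.423 × 10^-17 = 1.123 × 10^10

1.123 × 10^10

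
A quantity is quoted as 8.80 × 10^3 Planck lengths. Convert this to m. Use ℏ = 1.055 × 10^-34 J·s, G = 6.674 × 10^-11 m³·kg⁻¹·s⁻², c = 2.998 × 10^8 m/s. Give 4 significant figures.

1.423 × 10^-31 m

One Planck length: ℓ_P = √(ℏG/c³) = 1.616 × 10^-35 m.
8.80 × 10^3 × 1.616 × 10^-35 m = 1.423 × 10^-31 m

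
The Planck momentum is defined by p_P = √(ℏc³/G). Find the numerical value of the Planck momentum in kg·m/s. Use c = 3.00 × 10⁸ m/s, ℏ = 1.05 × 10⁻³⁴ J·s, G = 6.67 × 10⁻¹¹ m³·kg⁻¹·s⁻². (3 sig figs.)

6.52 kg·m/s

p_P = √(ℏc³/G)
  = √(42.5)
  = 6.52 kg·m/s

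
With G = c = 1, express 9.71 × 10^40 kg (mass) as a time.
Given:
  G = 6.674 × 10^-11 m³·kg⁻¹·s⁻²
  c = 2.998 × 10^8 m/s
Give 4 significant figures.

2.405 × 10^5 s

Mass → time via G/c³.
9.71 × 10^40 kg × (G/c³) = 2.405 × 10^5 s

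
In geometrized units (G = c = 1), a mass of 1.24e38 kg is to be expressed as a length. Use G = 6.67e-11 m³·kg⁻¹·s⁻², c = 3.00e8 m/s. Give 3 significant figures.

In G = c = 1 units mass has dimensions of length; the conversion factor is G/c².
1.24e38 kg × (G/c²) = 9.19e10 m

9.19e10 m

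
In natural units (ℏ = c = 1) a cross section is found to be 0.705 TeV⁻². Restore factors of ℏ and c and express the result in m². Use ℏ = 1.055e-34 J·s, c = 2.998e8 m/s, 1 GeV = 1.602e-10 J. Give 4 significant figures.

Area is [L]² = [E]⁻²·(ℏc)²; restore (ℏc)².
1 GeV⁻² → (ℏc)² × (1 GeV in J)⁻² = 3.898e-32 m².
Convert the energy scale: 0.705 TeV⁻² = 7.05e-7 GeV⁻².
Result: 7.05e-7 × 3.898e-32 = 2.748e-38 m².

2.748e-38 m²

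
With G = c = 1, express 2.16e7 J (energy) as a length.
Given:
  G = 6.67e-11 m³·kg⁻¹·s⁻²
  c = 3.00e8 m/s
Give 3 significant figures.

Energy → length via G/c⁴.
2.16e7 J × (G/c⁴) = 1.78e-37 m

1.78e-37 m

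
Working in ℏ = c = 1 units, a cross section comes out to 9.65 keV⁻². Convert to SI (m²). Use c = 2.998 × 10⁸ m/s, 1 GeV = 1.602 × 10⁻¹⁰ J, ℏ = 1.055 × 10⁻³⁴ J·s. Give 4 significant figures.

3.762 × 10⁻¹⁹ m²

Area is [L]² = [E]⁻²·(ℏc)²; restore (ℏc)².
1 GeV⁻² → (ℏc)² × (1 GeV in J)⁻² = 3.898 × 10⁻³² m².
Convert the energy scale: 9.65 keV⁻² = 9.65 × 10¹² GeV⁻².
Result: 9.65 × 10¹² × 3.898 × 10⁻³² = 3.762 × 10⁻¹⁹ m².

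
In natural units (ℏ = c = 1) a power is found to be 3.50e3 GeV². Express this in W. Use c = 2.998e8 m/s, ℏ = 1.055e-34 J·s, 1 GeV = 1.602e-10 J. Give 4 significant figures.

Power is [E]/[T] = [E]²/ℏ.
1 GeV² → 1/ℏ × (1 GeV in J)² = 2.433e14 W.
Result: 3.50e3 × 2.433e14 = 8.514e17 W.

8.514e17 W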